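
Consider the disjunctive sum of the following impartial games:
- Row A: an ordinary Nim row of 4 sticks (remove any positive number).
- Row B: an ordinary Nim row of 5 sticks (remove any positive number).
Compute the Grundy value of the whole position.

Row A is a plain Nim row of size 4, so its Grundy value is 4.
Row B is a plain Nim row of size 5, so its Grundy value is 5.
The value of a disjunctive sum is the nim-sum of the parts.
Combined value = 4 XOR 5 = 1.

1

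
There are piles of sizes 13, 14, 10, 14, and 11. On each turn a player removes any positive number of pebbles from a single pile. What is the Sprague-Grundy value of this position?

12

Nim-sum: 13 ^ 14 ^ 10 ^ 14 ^ 11 = 12.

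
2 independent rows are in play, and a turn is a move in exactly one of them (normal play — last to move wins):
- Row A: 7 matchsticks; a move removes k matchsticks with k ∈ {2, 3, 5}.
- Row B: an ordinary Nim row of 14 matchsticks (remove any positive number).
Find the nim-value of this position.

Build the Grundy sequence for row A with g(k) = mex{g(k−s) : s ∈ {2, 3, 5}, s ≤ k}:
k:     0  1  2  3  4  5  6  7
g(k):  0  0  1  1  2  2  3  0
So g(7) = 0.
Row B is a plain Nim row of size 14, so its Grundy value is 14.
By the Sprague-Grundy theorem, the Grundy value of a sum of independent games is the XOR of the component values.
Combined value = 0 XOR 14 = 14.

14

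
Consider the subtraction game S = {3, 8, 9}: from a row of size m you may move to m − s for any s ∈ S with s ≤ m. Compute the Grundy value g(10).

Grundy values for subtraction set {3, 8, 9}:
k:     0  1  2  3  4  5  6  7  8  9 10
g(k):  0  0  0  1  1  1  0  0  2  1  1
So g(10) = 1.

1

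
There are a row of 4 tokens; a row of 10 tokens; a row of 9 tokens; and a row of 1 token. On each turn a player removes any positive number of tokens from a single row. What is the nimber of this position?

6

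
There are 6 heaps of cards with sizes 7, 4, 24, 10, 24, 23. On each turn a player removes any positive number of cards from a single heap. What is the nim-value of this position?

Compute the nim-sum pairwise:
7 ⊕ 4 = 3
3 ⊕ 24 = 27
27 ⊕ 10 = 17
17 ⊕ 24 = 9
9 ⊕ 23 = 30

30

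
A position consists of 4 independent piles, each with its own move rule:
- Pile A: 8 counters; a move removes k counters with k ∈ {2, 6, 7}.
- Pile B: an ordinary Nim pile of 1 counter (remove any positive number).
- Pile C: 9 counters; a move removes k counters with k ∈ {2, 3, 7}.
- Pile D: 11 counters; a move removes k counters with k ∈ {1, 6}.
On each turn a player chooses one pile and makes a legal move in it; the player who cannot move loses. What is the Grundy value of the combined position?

1

For pile A, compute g(0), g(1), … with moves {2, 6, 7}:
k:     0  1  2  3  4  5  6  7  8
g(k):  0  0  1  1  0  0  1  1  2
So g(8) = 2.
Pile B is a plain Nim pile of size 1, so its Grundy value is 1.
For pile C, compute g(0), g(1), … with moves {2, 3, 7}:
k:     0  1  2  3  4  5  6  7  8  9
g(k):  0  0  1  1  2  0  0  1  1  2
So g(9) = 2.
For pile D, compute g(0), g(1), … with moves {1, 6}:
k:     0  1  2  3  4  5  6  7  8  9 10 11
g(k):  0  1  0  1  0  1  2  0  1  0  1  0
So g(11) = 0.
The value of a disjunctive sum is the nim-sum of the parts.
Combined value = 2 ⊕ 1 ⊕ 2 ⊕ 0 = 1.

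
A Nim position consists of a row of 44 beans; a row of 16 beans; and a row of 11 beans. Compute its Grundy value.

55

In binary:
  101100  (44)
  010000  (16)
  001011  (11)
  ------
  110111  (55)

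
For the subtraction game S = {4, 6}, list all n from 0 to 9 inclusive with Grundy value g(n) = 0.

0, 1, 2, 3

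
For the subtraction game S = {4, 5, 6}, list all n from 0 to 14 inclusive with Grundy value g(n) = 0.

Compute g(0), g(1), … for moves {4, 5, 6}:
g(0) = mex{} = 0
g(1) = mex{} = 0
g(2) = mex{} = 0
g(3) = mex{} = 0
g(4) = mex{0} = 1
g(5) = mex{0} = 1
g(6) = mex{0} = 1
g(7) = mex{0} = 1
g(8) = mex{0,1} = 2
g(9) = mex{0,1} = 2
g(10) = mex{1} = 0
g(11) = mex{1} = 0
g(12) = mex{1,2} = 0
g(13) = mex{1,2} = 0
g(14) = mex{0,2} = 1
The P-positions (g = 0) in 0..14 are 0, 1, 2, 3, 10, 11, 12, 13.

0, 1, 2, 3, 10, 11, 12, 13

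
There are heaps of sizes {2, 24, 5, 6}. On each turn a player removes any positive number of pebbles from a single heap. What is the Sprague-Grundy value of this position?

25

Nim-sum: 2 ⊕ 24 ⊕ 5 ⊕ 6 = 25.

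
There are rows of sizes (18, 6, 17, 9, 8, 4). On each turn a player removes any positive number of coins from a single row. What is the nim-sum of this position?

Nim-sum: 18 ^ 6 ^ 17 ^ 9 ^ 8 ^ 4 = 0.

0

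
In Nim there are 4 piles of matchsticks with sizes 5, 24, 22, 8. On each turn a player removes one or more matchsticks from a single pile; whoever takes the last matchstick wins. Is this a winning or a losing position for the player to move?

Winning position

Nim-sum: 5 ⊕ 24 ⊕ 22 ⊕ 8 = 3.
The nim-sum is 3 ≠ 0, so this is an N-position: the player to move can win.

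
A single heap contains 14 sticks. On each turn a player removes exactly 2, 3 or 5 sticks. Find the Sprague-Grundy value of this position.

Build the Grundy sequence with g(k) = mex{g(k−s) : s ∈ {2, 3, 5}, s ≤ k}:
g(0) = mex{} = 0
g(1) = mex{} = 0
g(2) = mex{0} = 1
g(3) = mex{0} = 1
g(4) = mex{0,1} = 2
g(5) = mex{0,1} = 2
g(6) = mex{0,1,2} = 3
g(7) = mex{1,2} = 0
g(8) = mex{1,2,3} = 0
g(9) = mex{0,2,3} = 1
g(10) = mex{0,2} = 1
g(11) = mex{0,1,3} = 2
g(12) = mex{0,1} = 2
g(13) = mex{0,1,2} = 3
g(14) = mex{1,2} = 0
So g(14) = 0.

0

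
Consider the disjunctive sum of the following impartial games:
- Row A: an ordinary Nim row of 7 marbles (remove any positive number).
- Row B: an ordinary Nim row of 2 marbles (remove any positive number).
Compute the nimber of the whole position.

Row A is a plain Nim row of size 7, so its Grundy value is 7.
Row B is a plain Nim row of size 2, so its Grundy value is 2.
The value of a disjunctive sum is the nim-sum of the parts.
Combined value = 7 XOR 2 = 5.

5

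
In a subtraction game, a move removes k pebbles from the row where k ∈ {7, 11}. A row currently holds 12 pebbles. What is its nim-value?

1

Compute g(0), g(1), … for moves {7, 11}:
g(0) = mex{} = 0
g(1) = mex{} = 0
g(2) = mex{} = 0
g(3) = mex{} = 0
g(4) = mex{} = 0
g(5) = mex{} = 0
g(6) = mex{} = 0
g(7) = mex{0} = 1
g(8) = mex{0} = 1
g(9) = mex{0} = 1
g(10) = mex{0} = 1
g(11) = mex{0} = 1
g(12) = mex{0} = 1
So g(12) = 1.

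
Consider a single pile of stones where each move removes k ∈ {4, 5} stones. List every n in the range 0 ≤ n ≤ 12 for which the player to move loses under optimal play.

Grundy values for subtraction set {4, 5}:
g(0) = mex{} = 0
g(1) = mex{} = 0
g(2) = mex{} = 0
g(3) = mex{} = 0
g(4) = mex{0} = 1
g(5) = mex{0} = 1
g(6) = mex{0} = 1
g(7) = mex{0} = 1
g(8) = mex{0,1} = 2
g(9) = mex{1} = 0
g(10) = mex{1} = 0
g(11) = mex{1} = 0
g(12) = mex{1,2} = 0
The P-positions (g = 0) in 0..12 are 0, 1, 2, 3, 9, 10, 11, 12.

0, 1, 2, 3, 9, 10, 11, 12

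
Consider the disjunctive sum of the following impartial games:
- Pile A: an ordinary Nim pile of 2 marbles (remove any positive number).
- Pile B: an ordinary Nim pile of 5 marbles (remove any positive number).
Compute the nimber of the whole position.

Pile A is a plain Nim pile of size 2, so its Grundy value is 2.
Pile B is a plain Nim pile of size 5, so its Grundy value is 5.
By the Sprague-Grundy theorem, the Grundy value of a sum of independent games is the XOR of the component values.
Combined value = 2 XOR 5 = 7.

7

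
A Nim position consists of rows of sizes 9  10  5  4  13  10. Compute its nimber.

Compute the nim-sum pairwise:
9 XOR 10 = 3
3 XOR 5 = 6
6 XOR 4 = 2
2 XOR 13 = 15
15 XOR 10 = 5

5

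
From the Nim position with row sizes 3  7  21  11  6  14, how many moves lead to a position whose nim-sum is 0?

Compute the nim-sum pairwise:
3 ⊕ 7 = 4
4 ⊕ 21 = 17
17 ⊕ 11 = 26
26 ⊕ 6 = 28
28 ⊕ 14 = 18
The overall nim-sum is X = 18. A row of size p has a winning move iff p XOR X < p (reduce it to p XOR X).
  3: 3 XOR 18 = 17 ≥ 3 — no move.
  7: 7 XOR 18 = 21 ≥ 7 — no move.
  21: 21 XOR 18 = 7 < 21 — winning move (to 7).
  11: 11 XOR 18 = 25 ≥ 11 — no move.
  6: 6 XOR 18 = 20 ≥ 6 — no move.
  14: 14 XOR 18 = 28 ≥ 14 — no move.
That gives 1 winning move.

1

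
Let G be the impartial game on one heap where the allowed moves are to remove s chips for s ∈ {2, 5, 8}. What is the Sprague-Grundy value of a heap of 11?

0

Grundy values for subtraction set {2, 5, 8}:
k:     0  1  2  3  4  5  6  7  8  9 10 11
g(k):  0  0  1  1  0  2  1  0  2  1  0  0
So g(11) = 0.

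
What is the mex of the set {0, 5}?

1

0 is in the set but 1 is not, so the mex is 1.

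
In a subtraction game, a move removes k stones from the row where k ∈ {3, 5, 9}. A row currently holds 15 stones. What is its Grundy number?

1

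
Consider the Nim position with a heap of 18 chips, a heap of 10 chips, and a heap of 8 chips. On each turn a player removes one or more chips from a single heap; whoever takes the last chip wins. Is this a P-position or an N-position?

N-position

Bitwise XOR of the heap sizes:
  10010  (18)
  01010  (10)
  01000  (8)
  -----
  10000  (16)
The nim-sum is 16 ≠ 0, so this is an N-position: the player to move can win.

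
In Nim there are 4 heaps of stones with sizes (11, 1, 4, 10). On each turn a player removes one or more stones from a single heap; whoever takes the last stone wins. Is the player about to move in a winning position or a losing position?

Winning position

Compute the nim-sum pairwise:
11 ^ 1 = 10
10 ^ 4 = 14
14 ^ 10 = 4
The nim-sum is 4 ≠ 0, so this is an N-position: the player to move can win.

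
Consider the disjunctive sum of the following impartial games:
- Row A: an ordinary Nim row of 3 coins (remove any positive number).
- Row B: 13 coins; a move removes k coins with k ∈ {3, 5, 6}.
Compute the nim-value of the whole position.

2

Row A is a plain Nim row of size 3, so its Grundy value is 3.
For row B, compute g(0), g(1), … with moves {3, 5, 6}:
g(0) = mex{} = 0
g(1) = mex{} = 0
g(2) = mex{} = 0
g(3) = mex{0} = 1
g(4) = mex{0} = 1
g(5) = mex{0} = 1
g(6) = mex{0,1} = 2
g(7) = mex{0,1} = 2
g(8) = mex{0,1} = 2
g(9) = mex{1,2} = 0
g(10) = mex{1,2} = 0
g(11) = mex{1,2} = 0
g(12) = mex{0,2} = 1
g(13) = mex{0,2} = 1
So g(13) = 1.
The value of a disjunctive sum is the nim-sum of the parts.
Combined value = 3 XOR 1 = 2.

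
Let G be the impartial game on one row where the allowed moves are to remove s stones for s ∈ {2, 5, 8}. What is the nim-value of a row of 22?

Build the Grundy sequence with g(k) = mex{g(k−s) : s ∈ {2, 5, 8}, s ≤ k}:
k:     0  1  2  3  4  5  6  7  8  9 10 11 12 13 14 15 16 17 18 19 20 21 22
g(k):  0  0  1  1  0  2  1  0  2  1  0  0  1  1  0  2  1  0  2  1  0  0  1
So g(22) = 1.

1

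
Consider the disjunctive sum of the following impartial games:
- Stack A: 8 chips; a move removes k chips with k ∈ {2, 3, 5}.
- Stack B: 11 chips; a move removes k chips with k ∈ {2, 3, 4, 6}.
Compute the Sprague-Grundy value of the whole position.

Grundy values for stack A (subtraction set {2, 3, 5}):
g(0) = mex{} = 0
g(1) = mex{} = 0
g(2) = mex{0} = 1
g(3) = mex{0} = 1
g(4) = mex{0,1} = 2
g(5) = mex{0,1} = 2
g(6) = mex{0,1,2} = 3
g(7) = mex{1,2} = 0
g(8) = mex{1,2,3} = 0
So g(8) = 0.
For stack B, compute g(0), g(1), … with moves {2, 3, 4, 6}:
g(0) = mex{} = 0
g(1) = mex{} = 0
g(2) = mex{0} = 1
g(3) = mex{0} = 1
g(4) = mex{0,1} = 2
g(5) = mex{0,1} = 2
g(6) = mex{0,1,2} = 3
g(7) = mex{0,1,2} = 3
g(8) = mex{1,2,3} = 0
g(9) = mex{1,2,3} = 0
g(10) = mex{0,2,3} = 1
g(11) = mex{0,2,3} = 1
So g(11) = 1.
The value of a disjunctive sum is the nim-sum of the parts.
Combined value = 0 ⊕ 1 = 1.

1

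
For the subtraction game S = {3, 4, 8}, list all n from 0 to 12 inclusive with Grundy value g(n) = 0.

0, 1, 2, 7, 12

Compute g(0), g(1), … for moves {3, 4, 8}:
k:     0  1  2  3  4  5  6  7  8  9 10 11 12
g(k):  0  0  0  1  1  1  2  0  2  3  1  3  0
The P-positions (g = 0) in 0..12 are 0, 1, 2, 7, 12.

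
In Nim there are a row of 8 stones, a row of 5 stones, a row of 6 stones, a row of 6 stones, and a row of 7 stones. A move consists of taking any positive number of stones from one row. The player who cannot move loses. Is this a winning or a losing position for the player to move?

Winning position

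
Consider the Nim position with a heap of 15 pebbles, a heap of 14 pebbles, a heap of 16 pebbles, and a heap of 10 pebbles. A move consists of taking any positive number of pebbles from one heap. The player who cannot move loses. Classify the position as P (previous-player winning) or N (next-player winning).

N-position

Compute the nim-sum pairwise:
15 ⊕ 14 = 1
1 ⊕ 16 = 17
17 ⊕ 10 = 27
The nim-sum is 27 ≠ 0, so this is an N-position: the player to move can win.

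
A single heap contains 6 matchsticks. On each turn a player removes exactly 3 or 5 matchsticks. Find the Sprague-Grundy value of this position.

Grundy values for subtraction set {3, 5}:
k:     0  1  2  3  4  5  6
g(k):  0  0  0  1  1  1  2
So g(6) = 2.

2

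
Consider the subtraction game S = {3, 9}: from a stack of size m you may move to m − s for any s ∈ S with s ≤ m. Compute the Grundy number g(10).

1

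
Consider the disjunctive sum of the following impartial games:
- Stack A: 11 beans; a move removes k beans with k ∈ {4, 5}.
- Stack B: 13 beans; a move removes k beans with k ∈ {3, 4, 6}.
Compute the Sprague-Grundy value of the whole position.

1

Build the Grundy sequence for stack A with g(k) = mex{g(k−s) : s ∈ {4, 5}, s ≤ k}:
g(0) = mex{} = 0
g(1) = mex{} = 0
g(2) = mex{} = 0
g(3) = mex{} = 0
g(4) = mex{0} = 1
g(5) = mex{0} = 1
g(6) = mex{0} = 1
g(7) = mex{0} = 1
g(8) = mex{0,1} = 2
g(9) = mex{1} = 0
g(10) = mex{1} = 0
g(11) = mex{1} = 0
So g(11) = 0.
Grundy values for stack B (subtraction set {3, 4, 6}):
k:     0  1  2  3  4  5  6  7  8  9 10 11 12 13
g(k):  0  0  0  1  1  1  2  2  2  0  0  0  1  1
So g(13) = 1.
The value of a disjunctive sum is the nim-sum of the parts.
Combined value = 0 XOR 1 = 1.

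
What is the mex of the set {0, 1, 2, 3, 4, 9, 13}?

The values 0, 1, 2, 3, 4 are all present; 5 is the first non-negative integer missing from the set.

5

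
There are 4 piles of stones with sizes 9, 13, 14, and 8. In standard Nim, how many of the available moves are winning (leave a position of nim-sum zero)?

1

Bitwise XOR of the heap sizes:
  1001  (9)
  1101  (13)
  1110  (14)
  1000  (8)
  ----
  0010  (2)
The overall nim-sum is X = 2. A pile of size p has a winning move iff p XOR X < p (reduce it to p XOR X).
  9: 9 XOR 2 = 11 ≥ 9 — no move.
  13: 13 XOR 2 = 15 ≥ 13 — no move.
  14: 14 XOR 2 = 12 < 14 — winning move (to 12).
  8: 8 XOR 2 = 10 ≥ 8 — no move.
That gives 1 winning move.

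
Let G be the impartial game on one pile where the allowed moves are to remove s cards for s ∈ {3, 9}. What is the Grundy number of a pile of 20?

Build the Grundy sequence with g(k) = mex{g(k−s) : s ∈ {3, 9}, s ≤ k}:
k:     0  1  2  3  4  5  6  7  8  9 10 11 12 13 14 15 16 17 18 19 20
g(k):  0  0  0  1  1  1  0  0  0  1  1  1  0  0  0  1  1  1  0  0  0
So g(20) = 0.

0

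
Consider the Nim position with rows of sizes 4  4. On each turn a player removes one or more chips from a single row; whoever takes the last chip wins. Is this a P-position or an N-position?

Write each in binary and XOR column by column:
  100  (4)
  100  (4)
  ---
  000  (0)
The nim-sum is 0, so this is a P-position: the player to move is in a losing position under optimal play.

P-position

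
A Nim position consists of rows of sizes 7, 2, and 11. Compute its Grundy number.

14

Nim-sum: 7 ⊕ 2 ⊕ 11 = 14.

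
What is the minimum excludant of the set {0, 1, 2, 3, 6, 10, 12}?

The values 0, 1, 2, 3 are all present; 4 is the first non-negative integer missing from the set.

4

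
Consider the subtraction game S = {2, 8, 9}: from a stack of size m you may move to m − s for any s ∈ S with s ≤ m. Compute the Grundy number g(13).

1

Build the Grundy sequence with g(k) = mex{g(k−s) : s ∈ {2, 8, 9}, s ≤ k}:
k:     0  1  2  3  4  5  6  7  8  9 10 11 12 13
g(k):  0  0  1  1  0  0  1  1  2  2  3  0  2  1
So g(13) = 1.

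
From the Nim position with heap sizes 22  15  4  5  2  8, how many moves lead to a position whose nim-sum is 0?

1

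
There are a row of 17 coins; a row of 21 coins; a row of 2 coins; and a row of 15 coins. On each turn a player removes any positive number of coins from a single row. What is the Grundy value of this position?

Write each in binary and XOR column by column:
  10001  (17)
  10101  (21)
  00010  (2)
  01111  (15)
  -----
  01001  (9)

9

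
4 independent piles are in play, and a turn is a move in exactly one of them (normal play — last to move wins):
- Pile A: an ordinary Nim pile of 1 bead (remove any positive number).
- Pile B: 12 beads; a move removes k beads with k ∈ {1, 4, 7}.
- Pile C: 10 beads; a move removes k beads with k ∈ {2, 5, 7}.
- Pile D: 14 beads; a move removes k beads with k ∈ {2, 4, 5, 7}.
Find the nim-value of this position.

1

Pile A is a plain Nim pile of size 1, so its Grundy value is 1.
For pile B, compute g(0), g(1), … with moves {1, 4, 7}:
g(0) = mex{} = 0
g(1) = mex{0} = 1
g(2) = mex{1} = 0
g(3) = mex{0} = 1
g(4) = mex{0,1} = 2
g(5) = mex{1,2} = 0
g(6) = mex{0} = 1
g(7) = mex{0,1} = 2
g(8) = mex{1,2} = 0
g(9) = mex{0} = 1
g(10) = mex{1} = 0
g(11) = mex{0,2} = 1
g(12) = mex{0,1} = 2
So g(12) = 2.
For pile C, compute g(0), g(1), … with moves {2, 5, 7}:
k:     0  1  2  3  4  5  6  7  8  9 10
g(k):  0  0  1  1  0  2  1  3  2  2  0
So g(10) = 0.
For pile D, compute g(0), g(1), … with moves {2, 4, 5, 7}:
g(0) = mex{} = 0
g(1) = mex{} = 0
g(2) = mex{0} = 1
g(3) = mex{0} = 1
g(4) = mex{0,1} = 2
g(5) = mex{0,1} = 2
g(6) = mex{0,1,2} = 3
g(7) = mex{0,1,2} = 3
g(8) = mex{0,1,2,3} = 4
g(9) = mex{1,2,3} = 0
g(10) = mex{1,2,3,4} = 0
g(11) = mex{0,2,3} = 1
g(12) = mex{0,2,3,4} = 1
g(13) = mex{0,1,3,4} = 2
g(14) = mex{0,1,3} = 2
So g(14) = 2.
The value of a disjunctive sum is the nim-sum of the parts.
Combined value = 1 ⊕ 2 ⊕ 0 ⊕ 2 = 1.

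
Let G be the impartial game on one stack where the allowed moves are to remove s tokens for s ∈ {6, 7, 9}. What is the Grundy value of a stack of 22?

1

Grundy values for subtraction set {6, 7, 9}:
k:     0  1  2  3  4  5  6  7  8  9 10 11 12 13 14 15 16 17 18 19 20 21 22
g(k):  0  0  0  0  0  0  1  1  1  1  1  1  2  2  2  0  0  0  0  0  0  1  1
So g(22) = 1.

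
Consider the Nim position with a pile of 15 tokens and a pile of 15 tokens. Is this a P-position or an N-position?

P-position

Compute the nim-sum pairwise:
15 ^ 15 = 0
The nim-sum is 0, so this is a P-position: the player to move is in a losing position under optimal play.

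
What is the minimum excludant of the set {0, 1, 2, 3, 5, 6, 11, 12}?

The values 0, 1, 2, 3 are all present; 4 is the first non-negative integer missing from the set.

4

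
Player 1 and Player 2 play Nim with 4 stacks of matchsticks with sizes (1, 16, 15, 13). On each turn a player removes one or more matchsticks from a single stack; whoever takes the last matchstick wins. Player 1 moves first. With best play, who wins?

Player 1 wins

Write each in binary and XOR column by column:
  00001  (1)
  10000  (16)
  01111  (15)
  01101  (13)
  -----
  10011  (19)
The nim-sum is 19 ≠ 0, so this is an N-position: the player to move can win; Player 1 has a winning move.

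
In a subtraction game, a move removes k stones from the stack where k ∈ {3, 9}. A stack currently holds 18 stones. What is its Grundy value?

0

Build the Grundy sequence with g(k) = mex{g(k−s) : s ∈ {3, 9}, s ≤ k}:
k:     0  1  2  3  4  5  6  7  8  9 10 11 12 13 14 15 16 17 18
g(k):  0  0  0  1  1  1  0  0  0  1  1  1  0  0  0  1  1  1  0
So g(18) = 0.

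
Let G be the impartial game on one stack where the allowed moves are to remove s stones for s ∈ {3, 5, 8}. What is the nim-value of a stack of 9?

Compute g(0), g(1), … for moves {3, 5, 8}:
g(0) = mex{} = 0
g(1) = mex{} = 0
g(2) = mex{} = 0
g(3) = mex{0} = 1
g(4) = mex{0} = 1
g(5) = mex{0} = 1
g(6) = mex{0,1} = 2
g(7) = mex{0,1} = 2
g(8) = mex{0,1} = 2
g(9) = mex{0,1,2} = 3
So g(9) = 3.

3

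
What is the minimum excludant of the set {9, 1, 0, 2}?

The values 0, 1, 2 are all present; 3 is the first non-negative integer missing from the set.

3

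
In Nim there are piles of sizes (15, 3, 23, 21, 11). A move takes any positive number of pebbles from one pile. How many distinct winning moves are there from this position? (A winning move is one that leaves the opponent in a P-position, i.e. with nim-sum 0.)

3

Compute the nim-sum pairwise:
15 ^ 3 = 12
12 ^ 23 = 27
27 ^ 21 = 14
14 ^ 11 = 5
The overall nim-sum is X = 5. A pile of size p has a winning move iff p XOR X < p (reduce it to p XOR X).
  15: 15 XOR 5 = 10 < 15 — winning move (to 10).
  3: 3 XOR 5 = 6 ≥ 3 — no move.
  23: 23 XOR 5 = 18 < 23 — winning move (to 18).
  21: 21 XOR 5 = 16 < 21 — winning move (to 16).
  11: 11 XOR 5 = 14 ≥ 11 — no move.
That gives 3 winning moves.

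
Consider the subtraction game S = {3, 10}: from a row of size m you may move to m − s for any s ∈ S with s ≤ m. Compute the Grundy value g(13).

0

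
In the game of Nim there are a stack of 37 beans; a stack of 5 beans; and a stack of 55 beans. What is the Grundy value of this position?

23

Compute the nim-sum pairwise:
37 XOR 5 = 32
32 XOR 55 = 23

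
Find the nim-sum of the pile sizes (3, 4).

Compute the nim-sum pairwise:
3 ^ 4 = 7

7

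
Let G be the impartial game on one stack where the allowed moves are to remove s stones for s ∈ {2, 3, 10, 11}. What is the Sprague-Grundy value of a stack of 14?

Build the Grundy sequence with g(k) = mex{g(k−s) : s ∈ {2, 3, 10, 11}, s ≤ k}:
k:     0  1  2  3  4  5  6  7  8  9 10 11 12 13 14
g(k):  0  0  1  1  2  0  0  1  1  2  2  3  3  0  0
So g(14) = 0.

0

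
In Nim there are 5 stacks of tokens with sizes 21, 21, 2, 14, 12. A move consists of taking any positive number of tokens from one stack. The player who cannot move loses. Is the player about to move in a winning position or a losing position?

Losing position

Write each in binary and XOR column by column:
  10101  (21)
  10101  (21)
  00010  (2)
  01110  (14)
  01100  (12)
  -----
  00000  (0)
The nim-sum is 0, so this is a P-position: the player to move is in a losing position under optimal play.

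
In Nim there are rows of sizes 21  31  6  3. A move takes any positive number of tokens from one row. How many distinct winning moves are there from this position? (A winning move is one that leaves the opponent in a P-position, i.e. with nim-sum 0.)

Write each in binary and XOR column by column:
  10101  (21)
  11111  (31)
  00110  (6)
  00011  (3)
  -----
  01111  (15)
The overall nim-sum is X = 15. A row of size p has a winning move iff p XOR X < p (reduce it to p XOR X).
  21: 21 XOR 15 = 26 ≥ 21 — no move.
  31: 31 XOR 15 = 16 < 31 — winning move (to 16).
  6: 6 XOR 15 = 9 ≥ 6 — no move.
  3: 3 XOR 15 = 12 ≥ 3 — no move.
That gives 1 winning move.

1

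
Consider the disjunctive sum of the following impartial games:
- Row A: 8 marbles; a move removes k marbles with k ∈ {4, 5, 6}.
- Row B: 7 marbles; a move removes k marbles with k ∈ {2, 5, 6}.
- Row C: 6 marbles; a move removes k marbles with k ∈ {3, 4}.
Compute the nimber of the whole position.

3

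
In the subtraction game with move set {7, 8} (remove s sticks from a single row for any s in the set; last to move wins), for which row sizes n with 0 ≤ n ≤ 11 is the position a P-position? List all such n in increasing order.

0, 1, 2, 3, 4, 5, 6

Build the Grundy sequence with g(k) = mex{g(k−s) : s ∈ {7, 8}, s ≤ k}:
g(0) = mex{} = 0
g(1) = mex{} = 0
g(2) = mex{} = 0
g(3) = mex{} = 0
g(4) = mex{} = 0
g(5) = mex{} = 0
g(6) = mex{} = 0
g(7) = mex{0} = 1
g(8) = mex{0} = 1
g(9) = mex{0} = 1
g(10) = mex{0} = 1
g(11) = mex{0} = 1
The P-positions (g = 0) in 0..11 are 0, 1, 2, 3, 4, 5, 6.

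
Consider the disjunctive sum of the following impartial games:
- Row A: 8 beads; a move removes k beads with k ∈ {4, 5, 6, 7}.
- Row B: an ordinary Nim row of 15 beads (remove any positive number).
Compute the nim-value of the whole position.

Build the Grundy sequence for row A with g(k) = mex{g(k−s) : s ∈ {4, 5, 6, 7}, s ≤ k}:
g(0) = mex{} = 0
g(1) = mex{} = 0
g(2) = mex{} = 0
g(3) = mex{} = 0
g(4) = mex{0} = 1
g(5) = mex{0} = 1
g(6) = mex{0} = 1
g(7) = mex{0} = 1
g(8) = mex{0,1} = 2
So g(8) = 2.
Row B is a plain Nim row of size 15, so its Grundy value is 15.
By the Sprague-Grundy theorem, the Grundy value of a sum of independent games is the XOR of the component values.
Combined value = 2 XOR 15 = 13.

13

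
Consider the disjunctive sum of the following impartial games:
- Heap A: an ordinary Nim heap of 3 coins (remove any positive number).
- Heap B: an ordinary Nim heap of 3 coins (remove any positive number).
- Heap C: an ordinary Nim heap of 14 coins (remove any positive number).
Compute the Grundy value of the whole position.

14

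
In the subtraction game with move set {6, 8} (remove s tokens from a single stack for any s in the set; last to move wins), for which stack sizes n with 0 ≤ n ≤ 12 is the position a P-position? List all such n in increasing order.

0, 1, 2, 3, 4, 5

Grundy values for subtraction set {6, 8}:
g(0) = mex{} = 0
g(1) = mex{} = 0
g(2) = mex{} = 0
g(3) = mex{} = 0
g(4) = mex{} = 0
g(5) = mex{} = 0
g(6) = mex{0} = 1
g(7) = mex{0} = 1
g(8) = mex{0} = 1
g(9) = mex{0} = 1
g(10) = mex{0} = 1
g(11) = mex{0} = 1
g(12) = mex{0,1} = 2
The P-positions (g = 0) in 0..12 are 0, 1, 2, 3, 4, 5.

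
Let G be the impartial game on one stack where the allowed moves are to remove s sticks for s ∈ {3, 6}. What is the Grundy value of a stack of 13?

Grundy values for subtraction set {3, 6}:
k:     0  1  2  3  4  5  6  7  8  9 10 11 12 13
g(k):  0  0  0  1  1  1  2  2  2  0  0  0  1  1
So g(13) = 1.

1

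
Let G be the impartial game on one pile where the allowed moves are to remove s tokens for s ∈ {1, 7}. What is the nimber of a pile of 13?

Compute g(0), g(1), … for moves {1, 7}:
g(0) = mex{} = 0
g(1) = mex{0} = 1
g(2) = mex{1} = 0
g(3) = mex{0} = 1
g(4) = mex{1} = 0
g(5) = mex{0} = 1
g(6) = mex{1} = 0
g(7) = mex{0} = 1
g(8) = mex{1} = 0
g(9) = mex{0} = 1
g(10) = mex{1} = 0
g(11) = mex{0} = 1
g(12) = mex{1} = 0
g(13) = mex{0} = 1
So g(13) = 1.

1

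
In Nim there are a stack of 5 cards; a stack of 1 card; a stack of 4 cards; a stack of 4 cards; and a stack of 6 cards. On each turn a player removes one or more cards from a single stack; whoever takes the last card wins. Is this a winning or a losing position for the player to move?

Winning position

Compute the nim-sum pairwise:
5 XOR 1 = 4
4 XOR 4 = 0
0 XOR 4 = 4
4 XOR 6 = 2
The nim-sum is 2 ≠ 0, so this is an N-position: the player to move can win.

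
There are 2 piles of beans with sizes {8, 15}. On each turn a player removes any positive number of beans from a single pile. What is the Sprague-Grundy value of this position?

7

Compute the nim-sum pairwise:
8 ⊕ 15 = 7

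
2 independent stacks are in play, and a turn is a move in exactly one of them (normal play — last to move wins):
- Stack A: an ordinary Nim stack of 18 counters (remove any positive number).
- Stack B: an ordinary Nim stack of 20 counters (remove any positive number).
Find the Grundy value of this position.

6

Stack A is a plain Nim stack of size 18, so its Grundy value is 18.
Stack B is a plain Nim stack of size 20, so its Grundy value is 20.
The value of a disjunctive sum is the nim-sum of the parts.
Combined value = 18 XOR 20 = 6.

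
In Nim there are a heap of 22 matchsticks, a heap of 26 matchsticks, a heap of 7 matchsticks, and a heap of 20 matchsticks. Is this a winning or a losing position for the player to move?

Winning position

Compute the nim-sum pairwise:
22 XOR 26 = 12
12 XOR 7 = 11
11 XOR 20 = 31
The nim-sum is 31 ≠ 0, so this is an N-position: the player to move can win.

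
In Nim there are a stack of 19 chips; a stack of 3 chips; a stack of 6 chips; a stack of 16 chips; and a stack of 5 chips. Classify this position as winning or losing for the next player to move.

Nim-sum: 19 ⊕ 3 ⊕ 6 ⊕ 16 ⊕ 5 = 3.
The nim-sum is 3 ≠ 0, so this is an N-position: the player to move can win.

Winning position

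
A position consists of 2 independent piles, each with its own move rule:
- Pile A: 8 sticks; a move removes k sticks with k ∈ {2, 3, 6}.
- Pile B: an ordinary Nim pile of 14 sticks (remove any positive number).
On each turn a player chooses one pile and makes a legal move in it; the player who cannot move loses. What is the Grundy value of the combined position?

12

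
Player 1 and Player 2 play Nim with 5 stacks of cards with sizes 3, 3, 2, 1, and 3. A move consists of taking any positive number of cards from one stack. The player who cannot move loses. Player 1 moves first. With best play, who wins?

Nim-sum: 3 ⊕ 3 ⊕ 2 ⊕ 1 ⊕ 3 = 0.
The nim-sum is 0, so this is a P-position: the player to move is in a losing position under optimal play; Player 1 is about to move from it and so loses — Player 2 wins.

Player 2 wins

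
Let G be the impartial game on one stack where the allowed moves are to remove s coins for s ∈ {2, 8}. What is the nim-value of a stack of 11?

0

Compute g(0), g(1), … for moves {2, 8}:
g(0) = mex{} = 0
g(1) = mex{} = 0
g(2) = mex{0} = 1
g(3) = mex{0} = 1
g(4) = mex{1} = 0
g(5) = mex{1} = 0
g(6) = mex{0} = 1
g(7) = mex{0} = 1
g(8) = mex{0,1} = 2
g(9) = mex{0,1} = 2
g(10) = mex{1,2} = 0
g(11) = mex{1,2} = 0
So g(11) = 0.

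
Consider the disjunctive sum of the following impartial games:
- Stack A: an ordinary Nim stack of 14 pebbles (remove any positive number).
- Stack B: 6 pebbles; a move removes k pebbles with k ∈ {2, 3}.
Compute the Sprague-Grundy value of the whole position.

Stack A is a plain Nim stack of size 14, so its Grundy value is 14.
Build the Grundy sequence for stack B with g(k) = mex{g(k−s) : s ∈ {2, 3}, s ≤ k}:
g(0) = mex{} = 0
g(1) = mex{} = 0
g(2) = mex{0} = 1
g(3) = mex{0} = 1
g(4) = mex{0,1} = 2
g(5) = mex{1} = 0
g(6) = mex{1,2} = 0
So g(6) = 0.
By the Sprague-Grundy theorem, the Grundy value of a sum of independent games is the XOR of the component values.
Combined value = 14 ⊕ 0 = 14.

14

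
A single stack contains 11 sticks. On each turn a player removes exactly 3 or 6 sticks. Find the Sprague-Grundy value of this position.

Grundy values for subtraction set {3, 6}:
k:     0  1  2  3  4  5  6  7  8  9 10 11
g(k):  0  0  0  1  1  1  2  2  2  0  0  0
So g(11) = 0.

0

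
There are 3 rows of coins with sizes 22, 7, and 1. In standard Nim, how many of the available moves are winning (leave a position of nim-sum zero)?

1

Compute the nim-sum pairwise:
22 XOR 7 = 17
17 XOR 1 = 16
The overall nim-sum is X = 16. A row of size p has a winning move iff p XOR X < p (reduce it to p XOR X).
  22: 22 XOR 16 = 6 < 22 — winning move (to 6).
  7: 7 XOR 16 = 23 ≥ 7 — no move.
  1: 1 XOR 16 = 17 ≥ 1 — no move.
That gives 1 winning move.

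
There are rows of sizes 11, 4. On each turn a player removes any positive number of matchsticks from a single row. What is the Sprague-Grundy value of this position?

In binary:
  1011  (11)
  0100  (4)
  ----
  1111  (15)

15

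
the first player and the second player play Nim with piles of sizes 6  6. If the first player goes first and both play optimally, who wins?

the second player wins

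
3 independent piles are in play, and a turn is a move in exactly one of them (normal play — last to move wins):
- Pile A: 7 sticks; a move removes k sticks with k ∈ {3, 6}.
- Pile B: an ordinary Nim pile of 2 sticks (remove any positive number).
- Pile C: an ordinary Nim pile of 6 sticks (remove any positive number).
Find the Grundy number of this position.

6

Grundy values for pile A (subtraction set {3, 6}):
g(0) = mex{} = 0
g(1) = mex{} = 0
g(2) = mex{} = 0
g(3) = mex{0} = 1
g(4) = mex{0} = 1
g(5) = mex{0} = 1
g(6) = mex{0,1} = 2
g(7) = mex{0,1} = 2
So g(7) = 2.
Pile B is a plain Nim pile of size 2, so its Grundy value is 2.
Pile C is a plain Nim pile of size 6, so its Grundy value is 6.
The value of a disjunctive sum is the nim-sum of the parts.
Combined value = 2 XOR 2 XOR 6 = 6.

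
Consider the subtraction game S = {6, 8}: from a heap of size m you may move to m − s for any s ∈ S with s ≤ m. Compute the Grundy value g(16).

Compute g(0), g(1), … for moves {6, 8}:
k:     0  1  2  3  4  5  6  7  8  9 10 11 12 13 14 15 16
g(k):  0  0  0  0  0  0  1  1  1  1  1  1  2  2  0  0  0
So g(16) = 0.

0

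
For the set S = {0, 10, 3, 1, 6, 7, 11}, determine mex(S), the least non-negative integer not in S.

2

The values 0, 1 are all present; 2 is the first non-negative integer missing from the set.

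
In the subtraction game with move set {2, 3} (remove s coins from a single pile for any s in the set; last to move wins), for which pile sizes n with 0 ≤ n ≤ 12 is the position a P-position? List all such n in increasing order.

0, 1, 5, 6, 10, 11

Grundy values for subtraction set {2, 3}:
k:     0  1  2  3  4  5  6  7  8  9 10 11 12
g(k):  0  0  1  1  2  0  0  1  1  2  0  0  1
The P-positions (g = 0) in 0..12 are 0, 1, 5, 6, 10, 11.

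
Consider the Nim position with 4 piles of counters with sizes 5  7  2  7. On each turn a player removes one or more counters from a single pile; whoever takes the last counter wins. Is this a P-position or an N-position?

N-position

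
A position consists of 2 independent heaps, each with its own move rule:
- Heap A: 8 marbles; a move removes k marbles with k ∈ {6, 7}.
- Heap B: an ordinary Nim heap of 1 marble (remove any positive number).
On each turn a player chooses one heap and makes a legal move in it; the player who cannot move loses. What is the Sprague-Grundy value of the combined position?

Build the Grundy sequence for heap A with g(k) = mex{g(k−s) : s ∈ {6, 7}, s ≤ k}:
k:     0  1  2  3  4  5  6  7  8
g(k):  0  0  0  0  0  0  1  1  1
So g(8) = 1.
Heap B is a plain Nim heap of size 1, so its Grundy value is 1.
By the Sprague-Grundy theorem, the Grundy value of a sum of independent games is the XOR of the component values.
Combined value = 1 ⊕ 1 = 0.

0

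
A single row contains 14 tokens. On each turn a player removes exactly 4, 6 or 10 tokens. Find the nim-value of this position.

Build the Grundy sequence with g(k) = mex{g(k−s) : s ∈ {4, 6, 10}, s ≤ k}:
g(0) = mex{} = 0
g(1) = mex{} = 0
g(2) = mex{} = 0
g(3) = mex{} = 0
g(4) = mex{0} = 1
g(5) = mex{0} = 1
g(6) = mex{0} = 1
g(7) = mex{0} = 1
g(8) = mex{0,1} = 2
g(9) = mex{0,1} = 2
g(10) = mex{0,1} = 2
g(11) = mex{0,1} = 2
g(12) = mex{0,1,2} = 3
g(13) = mex{0,1,2} = 3
g(14) = mex{1,2} = 0
So g(14) = 0.

0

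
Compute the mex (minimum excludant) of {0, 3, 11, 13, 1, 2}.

4

The values 0, 1, 2, 3 are all present; 4 is the first non-negative integer missing from the set.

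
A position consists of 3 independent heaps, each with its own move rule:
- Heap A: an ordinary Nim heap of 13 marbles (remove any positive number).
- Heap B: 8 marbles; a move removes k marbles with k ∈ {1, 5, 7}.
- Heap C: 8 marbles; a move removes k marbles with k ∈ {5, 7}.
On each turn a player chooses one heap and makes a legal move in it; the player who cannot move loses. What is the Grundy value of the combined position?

12

Heap A is a plain Nim heap of size 13, so its Grundy value is 13.
Build the Grundy sequence for heap B with g(k) = mex{g(k−s) : s ∈ {1, 5, 7}, s ≤ k}:
k:     0  1  2  3  4  5  6  7  8
g(k):  0  1  0  1  0  1  0  1  0
So g(8) = 0.
Grundy values for heap C (subtraction set {5, 7}):
g(0) = mex{} = 0
g(1) = mex{} = 0
g(2) = mex{} = 0
g(3) = mex{} = 0
g(4) = mex{} = 0
g(5) = mex{0} = 1
g(6) = mex{0} = 1
g(7) = mex{0} = 1
g(8) = mex{0} = 1
So g(8) = 1.
The value of a disjunctive sum is the nim-sum of the parts.
Combined value = 13 ⊕ 0 ⊕ 1 = 12.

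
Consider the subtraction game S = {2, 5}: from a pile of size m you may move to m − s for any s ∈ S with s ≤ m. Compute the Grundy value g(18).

0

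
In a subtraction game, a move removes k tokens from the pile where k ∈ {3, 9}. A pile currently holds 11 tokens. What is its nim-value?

Build the Grundy sequence with g(k) = mex{g(k−s) : s ∈ {3, 9}, s ≤ k}:
g(0) = mex{} = 0
g(1) = mex{} = 0
g(2) = mex{} = 0
g(3) = mex{0} = 1
g(4) = mex{0} = 1
g(5) = mex{0} = 1
g(6) = mex{1} = 0
g(7) = mex{1} = 0
g(8) = mex{1} = 0
g(9) = mex{0} = 1
g(10) = mex{0} = 1
g(11) = mex{0} = 1
So g(11) = 1.

1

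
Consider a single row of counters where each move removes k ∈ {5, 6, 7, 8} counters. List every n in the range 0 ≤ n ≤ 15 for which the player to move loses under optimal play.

0, 1, 2, 3, 4, 13, 14, 15

Build the Grundy sequence with g(k) = mex{g(k−s) : s ∈ {5, 6, 7, 8}, s ≤ k}:
k:     0  1  2  3  4  5  6  7  8  9 10 11 12 13 14 15
g(k):  0  0  0  0  0  1  1  1  1  1  2  2  2  0  0  0
The P-positions (g = 0) in 0..15 are 0, 1, 2, 3, 4, 13, 14, 15.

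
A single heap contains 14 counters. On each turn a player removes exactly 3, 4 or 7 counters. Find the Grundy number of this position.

Grundy values for subtraction set {3, 4, 7}:
g(0) = mex{} = 0
g(1) = mex{} = 0
g(2) = mex{} = 0
g(3) = mex{0} = 1
g(4) = mex{0} = 1
g(5) = mex{0} = 1
g(6) = mex{0,1} = 2
g(7) = mex{0,1} = 2
g(8) = mex{0,1} = 2
g(9) = mex{0,1,2} = 3
g(10) = mex{1,2} = 0
g(11) = mex{1,2} = 0
g(12) = mex{1,2,3} = 0
g(13) = mex{0,2,3} = 1
g(14) = mex{0,2} = 1
So g(14) = 1.

1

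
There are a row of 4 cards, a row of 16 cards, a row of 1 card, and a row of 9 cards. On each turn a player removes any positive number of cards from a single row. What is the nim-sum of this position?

Bitwise XOR of the heap sizes:
  00100  (4)
  10000  (16)
  00001  (1)
  01001  (9)
  -----
  11100  (28)

28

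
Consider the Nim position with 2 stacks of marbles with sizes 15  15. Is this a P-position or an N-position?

In binary:
  1111  (15)
  1111  (15)
  ----
  0000  (0)
The nim-sum is 0, so this is a P-position: the player to move is in a losing position under optimal play.

P-position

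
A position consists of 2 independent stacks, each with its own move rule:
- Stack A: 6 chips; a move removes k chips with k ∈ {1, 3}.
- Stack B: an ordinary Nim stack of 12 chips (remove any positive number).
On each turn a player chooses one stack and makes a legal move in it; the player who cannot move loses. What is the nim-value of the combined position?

For stack A, compute g(0), g(1), … with moves {1, 3}:
k:     0  1  2  3  4  5  6
g(k):  0  1  0  1  0  1  0
So g(6) = 0.
Stack B is a plain Nim stack of size 12, so its Grundy value is 12.
By the Sprague-Grundy theorem, the Grundy value of a sum of independent games is the XOR of the component values.
Combined value = 0 XOR 12 = 12.

12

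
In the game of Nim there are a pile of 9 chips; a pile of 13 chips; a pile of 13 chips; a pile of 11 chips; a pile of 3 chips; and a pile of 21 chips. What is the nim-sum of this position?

Compute the nim-sum pairwise:
9 ^ 13 = 4
4 ^ 13 = 9
9 ^ 11 = 2
2 ^ 3 = 1
1 ^ 21 = 20

20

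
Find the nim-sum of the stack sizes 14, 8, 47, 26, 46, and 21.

8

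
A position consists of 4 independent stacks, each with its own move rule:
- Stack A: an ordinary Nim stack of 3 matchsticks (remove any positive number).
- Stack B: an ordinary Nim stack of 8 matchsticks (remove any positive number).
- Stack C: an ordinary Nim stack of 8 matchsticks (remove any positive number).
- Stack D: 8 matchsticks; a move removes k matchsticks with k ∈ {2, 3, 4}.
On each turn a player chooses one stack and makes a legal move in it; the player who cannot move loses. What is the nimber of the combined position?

2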